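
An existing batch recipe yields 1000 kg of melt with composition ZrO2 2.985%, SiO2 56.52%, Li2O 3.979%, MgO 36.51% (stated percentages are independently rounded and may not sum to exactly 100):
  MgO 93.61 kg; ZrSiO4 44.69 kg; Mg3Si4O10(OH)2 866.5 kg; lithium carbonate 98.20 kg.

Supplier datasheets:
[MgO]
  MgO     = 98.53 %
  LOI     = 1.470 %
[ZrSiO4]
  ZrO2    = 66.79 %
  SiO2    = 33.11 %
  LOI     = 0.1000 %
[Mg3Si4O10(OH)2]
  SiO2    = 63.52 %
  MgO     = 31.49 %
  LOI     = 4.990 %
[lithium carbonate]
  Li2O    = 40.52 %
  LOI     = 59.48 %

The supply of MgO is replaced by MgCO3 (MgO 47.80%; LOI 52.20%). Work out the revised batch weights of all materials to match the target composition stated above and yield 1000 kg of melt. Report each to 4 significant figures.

Revised batch per 1000 kg melt:
  MgCO3: 193.0 kg
  ZrSiO4: 44.69 kg
  Mg3Si4O10(OH)2: 866.5 kg
  lithium carbonate: 98.20 kg
Total batch = 1202 kg; LOI loss = 202.4 kg

The whole derivation maintains full float precision at each step — rounding to four significant digits extends to each intermediate as displayed — each reported number includes exactly one rounding. All derived quantities, which include yield, ignition loss, four oxide percentages, the totals, glass mass, are computed in full float precision, as quoted within question or answer, from the weighed amounts on 1000 kg of glass.
Oxide mass targets, per 1000 kg melt:
  ZrO2: 2.985% × 1000 = 29.85 kg
  SiO2: 56.52% × 1000 = 565.2 kg
  Li2O: 3.979% × 1000 = 39.79 kg
  MgO: 36.51% × 1000 = 365.1 kg
Per-oxide balance check using the reported weights, under the basis named above (oxide sums agree with the targets net of answer rounding effects):
  ZrO2: 44.69·0.6679 = 29.85 kg (target 29.85 kg)
  SiO2: 44.69·0.3311 + 866.5·0.6352 = 565.2 kg (target 565.2 kg)
  Li2O: 98.20·0.4052 = 39.79 kg (target 39.79 kg)
  MgO: 193.0·0.4780 + 866.5·0.3149 = 365.1 kg (target 365.1 kg)
Glass mass check: whole batch net of LOI = 1000 kg (the targets, summed, come to 999.9 kg; stated basis 1000 kg — differing by rounding only).
Total batch = Σ batch = 1202 kg; loss to ignition Σ batch·LOI = 202.4 kg; yield = glass ÷ total batch = 83.16%.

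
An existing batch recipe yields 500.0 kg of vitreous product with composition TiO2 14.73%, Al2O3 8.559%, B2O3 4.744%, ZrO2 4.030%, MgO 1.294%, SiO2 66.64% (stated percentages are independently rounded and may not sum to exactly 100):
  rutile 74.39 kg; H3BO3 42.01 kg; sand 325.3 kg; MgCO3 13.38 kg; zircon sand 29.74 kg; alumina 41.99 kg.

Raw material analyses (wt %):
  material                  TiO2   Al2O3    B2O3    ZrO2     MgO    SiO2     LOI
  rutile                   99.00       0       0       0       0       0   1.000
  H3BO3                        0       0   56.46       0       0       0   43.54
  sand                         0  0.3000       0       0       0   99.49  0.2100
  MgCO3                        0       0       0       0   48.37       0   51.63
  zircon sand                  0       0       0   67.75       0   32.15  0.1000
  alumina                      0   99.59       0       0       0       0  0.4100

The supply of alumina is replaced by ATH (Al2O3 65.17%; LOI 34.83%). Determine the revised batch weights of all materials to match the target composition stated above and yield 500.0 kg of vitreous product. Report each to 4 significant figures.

The working math carries full precision from start to finish. In-progress results appear rounded off to 4 significant figures when written out. A single rounding yields each reported number; the derived quantities (glass mass, totals, yield, six oxide percentages, LOI) are rebuilt from the batch weights on 500.0 kg of glass at full float precision precisely as stated by the question or the answer.
Per-oxide target masses for 500.0 kg vitreous product:
  TiO2: 14.73% × 500.0 = 73.65 kg
  Al2O3: 8.559% × 500.0 = 42.80 kg
  B2O3: 4.744% × 500.0 = 23.72 kg
  ZrO2: 4.030% × 500.0 = 20.15 kg
  MgO: 1.294% × 500.0 = 6.470 kg
  SiO2: 66.64% × 500.0 = 333.2 kg
Oxide-by-oxide audit with the batch weights as given, at the basis given (sum by sum, the targets are met up to rounding of the answer):
  TiO2: 74.39·0.9900 = 73.65 kg (target 73.65 kg)
  Al2O3: 325.3·0.003000 + 64.17·0.6517 = 42.80 kg (target 42.80 kg)
  B2O3: 42.01·0.5646 = 23.72 kg (target 23.72 kg)
  ZrO2: 29.74·0.6775 = 20.15 kg (target 20.15 kg)
  MgO: 13.38·0.4837 = 6.472 kg (target 6.470 kg)
  SiO2: 325.3·0.9949 + 29.74·0.3215 = 333.2 kg (target 333.2 kg)
The glass-mass cross-check: whole batch net of LOI = 500.0 kg (per-oxide target masses sum to 500.0 kg; versus the stated basis of 500.0 kg — gaps are rounding artifacts).
Whole-batch sum: Σ batch = 549.0 kg; ignition loss, Σ(batch × LOI) = 49.01 kg; yield: glass divided by total = 91.07%.

Revised batch per 500.0 kg vitreous product:
  rutile: 74.39 kg
  H3BO3: 42.01 kg
  sand: 325.3 kg
  MgCO3: 13.38 kg
  zircon sand: 29.74 kg
  ATH: 64.17 kg
Total batch = 549.0 kg; LOI loss = 49.01 kg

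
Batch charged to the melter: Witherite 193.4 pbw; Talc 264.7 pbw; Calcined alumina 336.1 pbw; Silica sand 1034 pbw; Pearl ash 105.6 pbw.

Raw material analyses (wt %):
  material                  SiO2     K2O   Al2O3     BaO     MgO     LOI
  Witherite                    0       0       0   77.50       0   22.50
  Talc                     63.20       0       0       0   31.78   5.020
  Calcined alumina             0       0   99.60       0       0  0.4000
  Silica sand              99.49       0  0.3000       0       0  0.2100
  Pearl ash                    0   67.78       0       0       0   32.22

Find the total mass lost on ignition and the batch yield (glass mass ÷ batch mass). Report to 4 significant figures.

LOI loss = 94.34 pbw; glass = 1839 pbw; yield = 95.12%

Full precision is held at all times. Values along the way are shown (rounded to four significant figures) alongside each step. Every reported number takes just one rounding — all derived quantities (yield, net glass mass, ignition loss, the five compositions, the totals) are carried using the weight values at 1839 pbw of glass at full precision as set out in the question or the answer.
Per-material ignition loss:
  Witherite: 193.4 × 0.2250 = 43.52 pbw
  Talc: 264.7 × 0.05020 = 13.29 pbw
  Calcined alumina: 336.1 × 0.004000 = 1.344 pbw
  Silica sand: 1034 × 0.002100 = 2.171 pbw
  Pearl ash: 105.6 × 0.3222 = 34.02 pbw
Total LOI = 94.34 pbw
Glass = batch − LOI = 1934 − 94.34 = 1839 pbw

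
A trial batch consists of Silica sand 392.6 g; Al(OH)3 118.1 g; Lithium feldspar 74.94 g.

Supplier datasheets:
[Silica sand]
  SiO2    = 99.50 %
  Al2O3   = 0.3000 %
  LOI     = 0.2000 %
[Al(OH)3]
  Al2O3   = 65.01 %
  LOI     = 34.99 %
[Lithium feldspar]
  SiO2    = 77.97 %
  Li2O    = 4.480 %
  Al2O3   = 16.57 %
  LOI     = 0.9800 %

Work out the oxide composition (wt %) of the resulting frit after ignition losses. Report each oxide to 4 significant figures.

The working math maintains exact precision at each step. Mid-chain values are shown (rounded to four significant figures) across the worked steps; a single rounding finalizes each reported value. The derived quantities are rebuilt from the weighed amounts per 542.8 g of glass in full precision (three oxide percentages, ignition loss, totals, net glass mass, yield), as quoted within the problem or the answer.
What the batch supplies per oxide:
  SiO2: 392.6·0.9950 + 74.94·0.7797 = 449.1 g
  Li2O: 74.94·0.04480 = 3.357 g
  Al2O3: 392.6·0.003000 + 118.1·0.6501 + 74.94·0.1657 = 90.37 g
LOI: 392.6·0.002000 + 118.1·0.3499 + 74.94·0.009800 = 42.84 g
Glass = total batch minus LOI = 585.6 − 42.84 = 542.8 g (the oxide masses sum to this)
each wt % is 100 × oxide ÷ glass

Glass mass = 542.8 g (batch 585.6 − LOI 42.84).
Composition: SiO2 82.73%, Li2O 0.6185%, Al2O3 16.65%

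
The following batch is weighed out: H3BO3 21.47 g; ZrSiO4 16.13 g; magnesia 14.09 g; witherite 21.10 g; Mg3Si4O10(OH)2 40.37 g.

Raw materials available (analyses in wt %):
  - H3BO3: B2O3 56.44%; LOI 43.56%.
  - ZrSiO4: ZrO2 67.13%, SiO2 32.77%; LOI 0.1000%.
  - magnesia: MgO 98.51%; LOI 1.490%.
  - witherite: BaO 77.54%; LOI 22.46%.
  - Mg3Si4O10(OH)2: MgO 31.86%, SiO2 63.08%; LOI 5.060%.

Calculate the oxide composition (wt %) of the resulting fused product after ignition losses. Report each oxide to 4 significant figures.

Glass mass = 96.80 g (batch 113.2 − LOI 16.36).
Composition: B2O3 12.52%, BaO 16.90%, MgO 27.63%, ZrO2 11.19%, SiO2 31.77%

The intermediate values are printed, rounded to 4 significant figures, as written — the whole derivation maintains exact precision end to end; a single rounding completes each reported figure — all derived quantities are carried at exact precision (five oxide percentages, ignition loss, the yield, the totals, glass mass) from the weighed amounts per 96.80 g of glass exactly as printed in either problem or answer.
What the batch supplies per oxide:
  B2O3: 21.47·0.5644 = 12.12 g
  BaO: 21.10·0.7754 = 16.36 g
  MgO: 14.09·0.9851 + 40.37·0.3186 = 26.74 g
  ZrO2: 16.13·0.6713 = 10.83 g
  SiO2: 16.13·0.3277 + 40.37·0.6308 = 30.75 g
LOI: 21.47·0.4356 + 16.13·0.001000 + 14.09·0.01490 + 21.10·0.2246 + 40.37·0.05060 = 16.36 g
Glass = total batch minus LOI = 113.2 − 16.36 = 96.80 g (= the summed oxide contributions)
wt % = 100 × oxide mass / glass mass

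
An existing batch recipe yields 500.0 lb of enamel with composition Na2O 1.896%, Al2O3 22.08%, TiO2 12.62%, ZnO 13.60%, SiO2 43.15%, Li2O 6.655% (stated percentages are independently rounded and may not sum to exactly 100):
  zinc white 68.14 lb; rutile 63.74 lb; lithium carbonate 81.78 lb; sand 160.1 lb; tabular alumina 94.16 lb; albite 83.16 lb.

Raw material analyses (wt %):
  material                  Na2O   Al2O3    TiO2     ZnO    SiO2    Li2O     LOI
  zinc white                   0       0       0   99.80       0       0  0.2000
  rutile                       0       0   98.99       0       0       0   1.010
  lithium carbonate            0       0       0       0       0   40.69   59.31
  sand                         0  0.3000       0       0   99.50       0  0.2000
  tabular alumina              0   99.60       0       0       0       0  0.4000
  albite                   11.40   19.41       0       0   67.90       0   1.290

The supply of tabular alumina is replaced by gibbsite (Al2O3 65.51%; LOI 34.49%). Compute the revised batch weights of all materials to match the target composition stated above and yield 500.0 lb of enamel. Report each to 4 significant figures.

The whole derivation maintains full precision through every step — rounding to 4 significant figures applies to every in-between result as displayed; every reported value takes a single rounding; the derived quantities are re-derived in full float precision (ignition loss, totals, yield, six oxide percentages, glass mass) starting from the weights at 500.0 lb of glass, as they appear in problem or answer.
Oxide-by-oxide targets in 500.0 lb enamel:
  Na2O: 1.896% × 500.0 = 9.480 lb
  Al2O3: 22.08% × 500.0 = 110.4 lb
  TiO2: 12.62% × 500.0 = 63.10 lb
  ZnO: 13.60% × 500.0 = 68.00 lb
  SiO2: 43.15% × 500.0 = 215.8 lb
  Li2O: 6.655% × 500.0 = 33.28 lb
Mass-balance tally per oxide per the reported batch figures, at the basis given (each sum matches its target mass modulo rounding of the values):
  Na2O: 83.16·0.1140 = 9.480 lb (target 9.480 lb)
  Al2O3: 160.1·0.003000 + 143.2·0.6551 + 83.16·0.1941 = 110.4 lb (target 110.4 lb)
  TiO2: 63.74·0.9899 = 63.10 lb (target 63.10 lb)
  ZnO: 68.14·0.9980 = 68.00 lb (target 68.00 lb)
  SiO2: 160.1·0.9950 + 83.16·0.6790 = 215.8 lb (target 215.8 lb)
  Li2O: 81.78·0.4069 = 33.28 lb (target 33.28 lb)
Glass-mass bookkeeping: Σ batch − LOI loss = 500.1 lb (per-oxide target masses sum to 500.0 lb; basis as stated: 500.0 lb — rounding explains the deltas).
Whole-batch sum: Σ batch = 600.1 lb; ignition loss, Σ(batch × LOI) = 100.1 lb; as yield: glass ÷ batch → 83.33%.

Revised batch per 500.0 lb enamel:
  zinc white: 68.14 lb
  rutile: 63.74 lb
  lithium carbonate: 81.78 lb
  sand: 160.1 lb
  gibbsite: 143.2 lb
  albite: 83.16 lb
Total batch = 600.1 lb; LOI loss = 100.1 lb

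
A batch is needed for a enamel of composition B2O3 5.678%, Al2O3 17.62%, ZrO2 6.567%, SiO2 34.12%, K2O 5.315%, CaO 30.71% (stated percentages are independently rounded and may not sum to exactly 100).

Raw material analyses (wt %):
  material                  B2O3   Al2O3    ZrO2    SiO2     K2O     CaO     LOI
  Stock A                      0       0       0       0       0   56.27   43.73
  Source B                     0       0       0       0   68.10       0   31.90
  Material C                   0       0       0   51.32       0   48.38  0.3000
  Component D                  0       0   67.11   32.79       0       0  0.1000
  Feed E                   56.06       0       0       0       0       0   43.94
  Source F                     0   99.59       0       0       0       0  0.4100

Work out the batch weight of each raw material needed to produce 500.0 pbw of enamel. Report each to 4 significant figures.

Batch per 500.0 pbw enamel:
  Stock A: 13.95 pbw
  Source B: 39.02 pbw
  Material C: 301.2 pbw
  Component D: 48.93 pbw
  Feed E: 50.64 pbw
  Source F: 88.46 pbw
Total batch = 542.2 pbw; LOI loss = 42.11 pbw; yield = 92.23%

Mid-chain values appear, rounded to four significant digits, as written. All arithmetic holds full float precision in all steps; every reported number takes just one rounding. Derived quantities (LOI, the six compositions, yield, glass mass, the totals) are computed in full float precision from the batch weights for 500.0 pbw of glass, as they appear in problem or answer.
Target oxide masses per 500.0 pbw enamel:
  B2O3: 5.678% × 500.0 = 28.39 pbw
  Al2O3: 17.62% × 500.0 = 88.10 pbw
  ZrO2: 6.567% × 500.0 = 32.84 pbw
  SiO2: 34.12% × 500.0 = 170.6 pbw
  K2O: 5.315% × 500.0 = 26.58 pbw
  CaO: 30.71% × 500.0 = 153.6 pbw
Balance tally, oxide-wise, using the reported weights, under the basis named above (every target is met by its sum up to rounding of the answer):
  B2O3: 50.64·0.5606 = 28.39 pbw (target 28.39 pbw)
  Al2O3: 88.46·0.9959 = 88.10 pbw (target 88.10 pbw)
  ZrO2: 48.93·0.6711 = 32.84 pbw (target 32.84 pbw)
  SiO2: 301.2·0.5132 + 48.93·0.3279 = 170.6 pbw (target 170.6 pbw)
  K2O: 39.02·0.6810 = 26.57 pbw (target 26.58 pbw)
  CaO: 13.95·0.5627 + 301.2·0.4838 = 153.6 pbw (target 153.6 pbw)
Glass-mass bookkeeping: the batch minus its LOI: 500.1 pbw (targets for the oxides total 500.0 pbw; with the basis standing at 500.0 pbw — deltas are rounding alone).
Batch total: Σ batch = 542.2 pbw; the LOI term Σ batch·LOI equals 42.11 pbw; yield: glass divided by total = 92.23%.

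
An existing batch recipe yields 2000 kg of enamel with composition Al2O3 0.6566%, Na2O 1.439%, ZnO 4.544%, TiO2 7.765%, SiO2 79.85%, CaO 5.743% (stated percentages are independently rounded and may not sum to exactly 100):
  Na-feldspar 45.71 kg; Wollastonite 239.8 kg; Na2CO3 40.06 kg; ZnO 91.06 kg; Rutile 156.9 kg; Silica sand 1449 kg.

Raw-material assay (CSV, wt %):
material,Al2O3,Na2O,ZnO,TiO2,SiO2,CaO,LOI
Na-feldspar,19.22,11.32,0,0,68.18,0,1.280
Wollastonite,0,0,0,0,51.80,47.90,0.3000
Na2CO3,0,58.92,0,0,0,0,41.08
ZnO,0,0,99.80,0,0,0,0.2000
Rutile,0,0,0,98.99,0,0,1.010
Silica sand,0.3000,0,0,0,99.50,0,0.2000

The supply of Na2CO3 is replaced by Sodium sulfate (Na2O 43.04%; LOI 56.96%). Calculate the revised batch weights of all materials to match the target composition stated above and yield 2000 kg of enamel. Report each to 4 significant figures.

Revised batch per 2000 kg enamel:
  Na-feldspar: 45.71 kg
  Wollastonite: 239.8 kg
  Sodium sulfate: 54.85 kg
  ZnO: 91.06 kg
  Rutile: 156.9 kg
  Silica sand: 1449 kg
Total batch = 2037 kg; LOI loss = 37.21 kg

Rounding to 4 significant figures applies to each intermediate as printed — all arithmetic keeps full precision in every operation. A single rounding finalizes each reported value. The derived quantities are rebuilt at full precision (six oxide percentages, yield, totals, ignition loss, glass mass) using the weight values per 2000 kg of glass as set out in the question or the answer.
Target masses of each oxide per 2000 kg enamel:
  Al2O3: 0.6566% × 2000 = 13.13 kg
  Na2O: 1.439% × 2000 = 28.78 kg
  ZnO: 4.544% × 2000 = 90.88 kg
  TiO2: 7.765% × 2000 = 155.3 kg
  SiO2: 79.85% × 2000 = 1597 kg
  CaO: 5.743% × 2000 = 114.9 kg
Oxide-by-oxide audit on the weights just shown, under the basis named above (sums match the target masses given rounding of the digits):
  Al2O3: 45.71·0.1922 + 1449·0.003000 = 13.13 kg (target 13.13 kg)
  Na2O: 45.71·0.1132 + 54.85·0.4304 = 28.78 kg (target 28.78 kg)
  ZnO: 91.06·0.9980 = 90.88 kg (target 90.88 kg)
  TiO2: 156.9·0.9899 = 155.3 kg (target 155.3 kg)
  SiO2: 45.71·0.6818 + 239.8·0.5180 + 1449·0.9950 = 1597 kg (target 1597 kg)
  CaO: 239.8·0.4790 = 114.9 kg (target 114.9 kg)
Glass-mass bookkeeping: batch total minus LOI = 2000 kg (the Σ of target masses is 2000 kg; the stated basis being 2000 kg — any gap is answer rounding).
Adding the batch up: Σ batch = 2037 kg; loss to ignition Σ batch·LOI = 37.21 kg; yield: glass divided by total = 98.17%.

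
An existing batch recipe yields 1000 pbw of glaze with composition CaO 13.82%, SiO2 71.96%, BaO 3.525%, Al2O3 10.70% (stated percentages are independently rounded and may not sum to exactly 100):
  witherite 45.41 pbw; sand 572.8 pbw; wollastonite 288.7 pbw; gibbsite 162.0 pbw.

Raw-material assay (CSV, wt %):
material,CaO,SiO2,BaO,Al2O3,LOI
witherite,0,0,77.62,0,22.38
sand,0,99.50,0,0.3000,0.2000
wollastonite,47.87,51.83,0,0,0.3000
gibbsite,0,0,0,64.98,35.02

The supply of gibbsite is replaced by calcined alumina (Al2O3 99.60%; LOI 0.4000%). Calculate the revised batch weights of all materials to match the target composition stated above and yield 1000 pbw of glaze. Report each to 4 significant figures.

Working values are displayed, rounded to 4 significant figures, alongside each step; the working math keeps full float precision at every stage — a single rounding completes every reported number; all derived quantities, including yield, net glass mass, LOI, the four compositions, totals, are rebuilt using the weight values per 1000 pbw of glass at full float precision as set out in problem or answer.
Per-oxide target masses for 1000 pbw glaze:
  CaO: 13.82% × 1000 = 138.2 pbw
  SiO2: 71.96% × 1000 = 719.6 pbw
  BaO: 3.525% × 1000 = 35.25 pbw
  Al2O3: 10.70% × 1000 = 107.0 pbw
Checking each oxide sum from the weights as reported, relative to the basis at hand (sums match the target masses inside rounding margins):
  CaO: 288.7·0.4787 = 138.2 pbw (target 138.2 pbw)
  SiO2: 572.8·0.9950 + 288.7·0.5183 = 719.6 pbw (target 719.6 pbw)
  BaO: 45.41·0.7762 = 35.25 pbw (target 35.25 pbw)
  Al2O3: 572.8·0.003000 + 105.7·0.9960 = 107.0 pbw (target 107.0 pbw)
Auditing the glass mass value: Σ batch − LOI loss = 1000 pbw (summing oxide targets gives 1000 pbw; against the stated basis, 1000 pbw — rounding explains the deltas).
Adding the batch up: Σ batch = 1013 pbw; ignition loss, Σ(batch × LOI) = 12.60 pbw; yield = glass ÷ total batch = 98.76%.

Revised batch per 1000 pbw glaze:
  witherite: 45.41 pbw
  sand: 572.8 pbw
  wollastonite: 288.7 pbw
  calcined alumina: 105.7 pbw
Total batch = 1013 pbw; LOI loss = 12.60 pbw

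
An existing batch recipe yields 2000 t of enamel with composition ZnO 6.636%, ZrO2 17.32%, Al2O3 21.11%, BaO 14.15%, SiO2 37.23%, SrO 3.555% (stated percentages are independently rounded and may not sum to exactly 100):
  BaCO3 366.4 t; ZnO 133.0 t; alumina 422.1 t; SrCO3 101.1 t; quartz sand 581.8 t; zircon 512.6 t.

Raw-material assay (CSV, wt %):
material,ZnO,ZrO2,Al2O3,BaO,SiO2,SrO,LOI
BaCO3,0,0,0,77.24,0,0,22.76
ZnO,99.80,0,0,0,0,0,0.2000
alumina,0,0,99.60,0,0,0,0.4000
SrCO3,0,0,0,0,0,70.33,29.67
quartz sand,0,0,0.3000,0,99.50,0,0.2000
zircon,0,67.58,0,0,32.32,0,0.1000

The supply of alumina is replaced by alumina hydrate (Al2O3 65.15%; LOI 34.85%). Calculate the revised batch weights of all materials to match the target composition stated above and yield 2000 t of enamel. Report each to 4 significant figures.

Revised batch per 2000 t enamel:
  BaCO3: 366.4 t
  ZnO: 133.0 t
  alumina hydrate: 645.4 t
  SrCO3: 101.1 t
  quartz sand: 581.8 t
  zircon: 512.6 t
Total batch = 2340 t; LOI loss = 340.3 t

Rounding to 4 significant digits applies to every intermediate as displayed; each numeric step carries exact precision at all times. A single rounding completes each reported result — the derived quantities, which include glass mass, the totals, six oxide percentages, LOI, yield, are recomputed in exact precision, exactly as printed in either problem or answer, using the weight values for 2000 t of glass.
Target oxide masses per 2000 t enamel:
  ZnO: 6.636% × 2000 = 132.7 t
  ZrO2: 17.32% × 2000 = 346.4 t
  Al2O3: 21.11% × 2000 = 422.2 t
  BaO: 14.15% × 2000 = 283.0 t
  SiO2: 37.23% × 2000 = 744.6 t
  SrO: 3.555% × 2000 = 71.10 t
Checking each oxide sum on the weights just shown, at the basis given (oxide sums agree with the targets up to rounding of the answer):
  ZnO: 133.0·0.9980 = 132.7 t (target 132.7 t)
  ZrO2: 512.6·0.6758 = 346.4 t (target 346.4 t)
  Al2O3: 645.4·0.6515 + 581.8·0.003000 = 422.2 t (target 422.2 t)
  BaO: 366.4·0.7724 = 283.0 t (target 283.0 t)
  SiO2: 581.8·0.9950 + 512.6·0.3232 = 744.6 t (target 744.6 t)
  SrO: 101.1·0.7033 = 71.10 t (target 71.10 t)
Mass balance on the glass: whole batch net of LOI = 2000 t (the Σ of target masses is 2000 t; against the stated basis, 2000 t — deltas are rounding alone).
Batch grand total — Σ batch = 2340 t; loss to ignition Σ batch·LOI = 340.3 t; glass ÷ batch gives a yield of 85.46%.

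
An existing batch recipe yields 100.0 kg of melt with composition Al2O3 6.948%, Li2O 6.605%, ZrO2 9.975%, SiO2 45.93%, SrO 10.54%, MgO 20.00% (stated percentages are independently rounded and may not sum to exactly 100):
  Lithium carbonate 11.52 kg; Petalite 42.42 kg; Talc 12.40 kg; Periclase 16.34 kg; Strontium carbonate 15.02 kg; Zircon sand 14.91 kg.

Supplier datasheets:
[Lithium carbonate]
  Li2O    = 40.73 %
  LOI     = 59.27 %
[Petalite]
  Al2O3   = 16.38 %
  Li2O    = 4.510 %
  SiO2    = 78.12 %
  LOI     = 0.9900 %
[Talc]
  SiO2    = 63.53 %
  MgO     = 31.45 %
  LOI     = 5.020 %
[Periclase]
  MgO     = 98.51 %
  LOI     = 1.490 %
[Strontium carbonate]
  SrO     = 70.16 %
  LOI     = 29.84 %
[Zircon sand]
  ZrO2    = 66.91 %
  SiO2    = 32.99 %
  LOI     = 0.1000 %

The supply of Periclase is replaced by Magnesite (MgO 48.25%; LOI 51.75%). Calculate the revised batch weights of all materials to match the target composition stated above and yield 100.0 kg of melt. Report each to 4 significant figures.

Full precision is held at each step; in-progress results are printed (rounded to four significant digits) in the working — a single rounding yields each reported number. Derived quantities are recomputed from the weighed amounts for 100.0 kg of glass in exact precision (six oxide percentages, the totals, yield, ignition loss, glass mass) as set out in either problem or answer.
Oxide-by-oxide targets in 100.0 kg melt:
  Al2O3: 6.948% × 100.0 = 6.948 kg
  Li2O: 6.605% × 100.0 = 6.605 kg
  ZrO2: 9.975% × 100.0 = 9.975 kg
  SiO2: 45.93% × 100.0 = 45.93 kg
  SrO: 10.54% × 100.0 = 10.54 kg
  MgO: 20.00% × 100.0 = 20.00 kg
Mass-balance tally per oxide with the batch weights as given, under the basis named above (oxide sums agree with the targets inside rounding margins):
  Al2O3: 42.42·0.1638 = 6.948 kg (target 6.948 kg)
  Li2O: 11.52·0.4073 + 42.42·0.04510 = 6.605 kg (target 6.605 kg)
  ZrO2: 14.91·0.6691 = 9.976 kg (target 9.975 kg)
  SiO2: 42.42·0.7812 + 12.40·0.6353 + 14.91·0.3299 = 45.94 kg (target 45.93 kg)
  SrO: 15.02·0.7016 = 10.54 kg (target 10.54 kg)
  MgO: 12.40·0.3145 + 33.37·0.4825 = 20.00 kg (target 20.00 kg)
Auditing the glass mass value: Σ batch − LOI loss = 100.0 kg (per-oxide target masses sum to 100.0 kg; the stated basis being 100.0 kg — rounding explains the deltas).
Batch grand total — Σ batch = 129.6 kg; Σ batch·LOI gives LOI loss = 29.64 kg; as yield: glass ÷ batch → 77.14%.

Revised batch per 100.0 kg melt:
  Lithium carbonate: 11.52 kg
  Petalite: 42.42 kg
  Talc: 12.40 kg
  Magnesite: 33.37 kg
  Strontium carbonate: 15.02 kg
  Zircon sand: 14.91 kg
Total batch = 129.6 kg; LOI loss = 29.64 kg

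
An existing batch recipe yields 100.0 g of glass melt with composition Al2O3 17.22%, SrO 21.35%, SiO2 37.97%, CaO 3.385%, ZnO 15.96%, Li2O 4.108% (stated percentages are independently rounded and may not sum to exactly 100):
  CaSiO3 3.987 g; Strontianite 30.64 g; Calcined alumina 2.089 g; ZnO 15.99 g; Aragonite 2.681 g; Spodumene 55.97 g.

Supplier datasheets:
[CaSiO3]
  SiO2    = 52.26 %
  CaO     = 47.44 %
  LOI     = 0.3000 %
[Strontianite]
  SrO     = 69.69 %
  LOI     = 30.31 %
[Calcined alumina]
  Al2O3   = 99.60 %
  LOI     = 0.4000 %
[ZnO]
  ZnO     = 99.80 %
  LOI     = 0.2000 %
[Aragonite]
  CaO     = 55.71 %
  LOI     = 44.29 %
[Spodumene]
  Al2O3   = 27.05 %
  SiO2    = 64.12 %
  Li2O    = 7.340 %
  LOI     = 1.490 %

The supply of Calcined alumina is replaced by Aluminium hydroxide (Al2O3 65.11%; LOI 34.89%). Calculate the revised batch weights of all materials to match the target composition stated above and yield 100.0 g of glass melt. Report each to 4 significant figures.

Working values appear, rounded to four significant digits, across the worked steps — all internal work keeps full precision at each step. A single rounding produces every reported number. All derived quantities (yield, the six compositions, glass mass, totals, LOI) are rebuilt in full float precision from the weighed amounts for 100.0 g of glass as set out in problem or answer.
Oxide mass targets, per 100.0 g glass melt:
  Al2O3: 17.22% × 100.0 = 17.22 g
  SrO: 21.35% × 100.0 = 21.35 g
  SiO2: 37.97% × 100.0 = 37.97 g
  CaO: 3.385% × 100.0 = 3.385 g
  ZnO: 15.96% × 100.0 = 15.96 g
  Li2O: 4.108% × 100.0 = 4.108 g
A balance pass over the oxides, applying the batch weights above, at the basis given (every target is met by its sum within answer rounding):
  Al2O3: 3.196·0.6511 + 55.97·0.2705 = 17.22 g (target 17.22 g)
  SrO: 30.64·0.6969 = 21.35 g (target 21.35 g)
  SiO2: 3.987·0.5226 + 55.97·0.6412 = 37.97 g (target 37.97 g)
  CaO: 3.987·0.4744 + 2.681·0.5571 = 3.385 g (target 3.385 g)
  ZnO: 15.99·0.9980 = 15.96 g (target 15.96 g)
  Li2O: 55.97·0.07340 = 4.108 g (target 4.108 g)
Glass-mass sanity pass: batch total minus LOI = 100.0 g (oxide target masses add up to 99.99 g; versus the stated basis of 100.0 g — deltas are rounding alone).
Batch grand total — Σ batch = 112.5 g; loss to ignition Σ batch·LOI = 12.47 g; yield = glass ÷ total batch = 88.91%.

Revised batch per 100.0 g glass melt:
  CaSiO3: 3.987 g
  Strontianite: 30.64 g
  Aluminium hydroxide: 3.196 g
  ZnO: 15.99 g
  Aragonite: 2.681 g
  Spodumene: 55.97 g
Total batch = 112.5 g; LOI loss = 12.47 g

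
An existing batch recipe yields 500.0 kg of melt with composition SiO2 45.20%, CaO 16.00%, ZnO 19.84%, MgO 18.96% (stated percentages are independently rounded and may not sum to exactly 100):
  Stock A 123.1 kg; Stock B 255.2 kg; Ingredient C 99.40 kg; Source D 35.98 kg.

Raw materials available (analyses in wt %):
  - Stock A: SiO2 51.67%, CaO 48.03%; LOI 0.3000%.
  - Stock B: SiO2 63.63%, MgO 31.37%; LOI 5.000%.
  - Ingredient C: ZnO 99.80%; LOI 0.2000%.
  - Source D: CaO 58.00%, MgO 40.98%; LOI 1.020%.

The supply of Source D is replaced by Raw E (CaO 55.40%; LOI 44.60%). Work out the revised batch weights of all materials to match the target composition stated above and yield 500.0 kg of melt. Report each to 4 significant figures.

Revised batch per 500.0 kg melt:
  Stock A: 65.24 kg
  Stock B: 302.2 kg
  Ingredient C: 99.40 kg
  Raw E: 87.84 kg
Total batch = 554.7 kg; LOI loss = 54.68 kg

The working math keeps exact precision throughout. Intermediates are displayed (rounded to 4 significant figures) within the worked lines. Exactly one rounding goes into every reported number. All derived quantities are rebuilt in full precision (yield, totals, the four compositions, LOI, glass mass) starting from the weights for 500.0 kg of glass, as written in either problem or answer.
Target masses of each oxide per 500.0 kg melt:
  SiO2: 45.20% × 500.0 = 226.0 kg
  CaO: 16.00% × 500.0 = 80.00 kg
  ZnO: 19.84% × 500.0 = 99.20 kg
  MgO: 18.96% × 500.0 = 94.80 kg
Oxide-by-oxide audit applying the batch weights above, relative to the basis at hand (oxide sums agree with the targets exact up to rounding of places):
  SiO2: 65.24·0.5167 + 302.2·0.6363 = 226.0 kg (target 226.0 kg)
  CaO: 65.24·0.4803 + 87.84·0.5540 = 80.00 kg (target 80.00 kg)
  ZnO: 99.40·0.9980 = 99.20 kg (target 99.20 kg)
  MgO: 302.2·0.3137 = 94.80 kg (target 94.80 kg)
The glass-mass cross-check: batch total minus LOI = 500.0 kg (summing oxide targets gives 500.0 kg; with the basis standing at 500.0 kg — gaps are rounding artifacts).
Total batch = Σ batch = 554.7 kg; the LOI term Σ batch·LOI equals 54.68 kg; yield: glass divided by total = 90.14%.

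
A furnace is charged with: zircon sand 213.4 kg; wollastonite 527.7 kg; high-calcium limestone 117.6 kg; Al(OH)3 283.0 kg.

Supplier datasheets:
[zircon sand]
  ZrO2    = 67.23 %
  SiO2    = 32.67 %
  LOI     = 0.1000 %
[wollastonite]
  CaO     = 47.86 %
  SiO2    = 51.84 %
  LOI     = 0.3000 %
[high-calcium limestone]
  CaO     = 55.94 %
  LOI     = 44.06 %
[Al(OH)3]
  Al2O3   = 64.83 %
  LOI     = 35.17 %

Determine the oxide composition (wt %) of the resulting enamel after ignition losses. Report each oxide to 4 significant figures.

Glass mass = 988.6 kg (batch 1142 − LOI 153.1).
Composition: ZrO2 14.51%, CaO 32.20%, SiO2 34.73%, Al2O3 18.56%

The working math maintains exact precision throughout — mid-chain values are printed rounded to four significant figures in the working. Every reported figure takes exactly one rounding — the derived quantities, which include glass mass, the totals, ignition loss, yield, four oxide percentages, are re-derived in exact precision, precisely as stated by the problem or the answer, from the weighed amounts per 988.6 kg of glass.
Mass of each oxide from the mix:
  ZrO2: 213.4·0.6723 = 143.5 kg
  CaO: 527.7·0.4786 + 117.6·0.5594 = 318.3 kg
  SiO2: 213.4·0.3267 + 527.7·0.5184 = 343.3 kg
  Al2O3: 283.0·0.6483 = 183.5 kg
LOI: 213.4·0.001000 + 527.7·0.003000 + 117.6·0.4406 + 283.0·0.3517 = 153.1 kg
The glass mass, total less LOI, = 1142 − 153.1 = 988.6 kg (= the summed oxide contributions)
wt % = 100 × oxide mass / glass mass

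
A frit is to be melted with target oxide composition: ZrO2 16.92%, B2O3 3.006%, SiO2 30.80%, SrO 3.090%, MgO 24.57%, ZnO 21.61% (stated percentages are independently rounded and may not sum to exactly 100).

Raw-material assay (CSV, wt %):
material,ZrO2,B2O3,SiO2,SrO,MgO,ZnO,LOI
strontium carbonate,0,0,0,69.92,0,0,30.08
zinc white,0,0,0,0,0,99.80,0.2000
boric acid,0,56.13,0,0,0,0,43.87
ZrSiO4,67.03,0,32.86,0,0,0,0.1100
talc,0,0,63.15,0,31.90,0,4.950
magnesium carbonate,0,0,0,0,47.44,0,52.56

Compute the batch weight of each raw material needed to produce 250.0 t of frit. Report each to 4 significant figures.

Batch per 250.0 t frit:
  strontium carbonate: 11.05 t
  zinc white: 54.13 t
  boric acid: 13.39 t
  ZrSiO4: 63.11 t
  talc: 89.09 t
  magnesium carbonate: 69.57 t
Total batch = 300.3 t; LOI loss = 50.35 t; yield = 83.24%

Full precision is held at all times — in-progress results are shown rounded to 4 significant figures when written out. A single rounding finalizes each reported figure; all derived quantities (glass mass, six oxide percentages, LOI, the totals, the yield) are re-derived from the batch weights on 250.0 t of glass in exact precision, as set out in the problem or the answer.
Target oxide masses per 250.0 t frit:
  ZrO2: 16.92% × 250.0 = 42.30 t
  B2O3: 3.006% × 250.0 = 7.515 t
  SiO2: 30.80% × 250.0 = 77.00 t
  SrO: 3.090% × 250.0 = 7.725 t
  MgO: 24.57% × 250.0 = 61.42 t
  ZnO: 21.61% × 250.0 = 54.02 t
Mass-balance tally per oxide working from each reported weight, relative to the basis at hand (sums match the target masses within answer rounding):
  ZrO2: 63.11·0.6703 = 42.30 t (target 42.30 t)
  B2O3: 13.39·0.5613 = 7.516 t (target 7.515 t)
  SiO2: 63.11·0.3286 + 89.09·0.6315 = 77.00 t (target 77.00 t)
  SrO: 11.05·0.6992 = 7.726 t (target 7.725 t)
  MgO: 89.09·0.3190 + 69.57·0.4744 = 61.42 t (target 61.42 t)
  ZnO: 54.13·0.9980 = 54.02 t (target 54.02 t)
Auditing the glass mass value: total batch − LOI = 250.0 t (oxide target masses add up to 250.0 t; stated basis 250.0 t — deltas are rounding alone).
Adding the batch up: Σ batch = 300.3 t; the LOI term Σ batch·LOI equals 50.35 t; glass ÷ batch gives a yield of 83.24%.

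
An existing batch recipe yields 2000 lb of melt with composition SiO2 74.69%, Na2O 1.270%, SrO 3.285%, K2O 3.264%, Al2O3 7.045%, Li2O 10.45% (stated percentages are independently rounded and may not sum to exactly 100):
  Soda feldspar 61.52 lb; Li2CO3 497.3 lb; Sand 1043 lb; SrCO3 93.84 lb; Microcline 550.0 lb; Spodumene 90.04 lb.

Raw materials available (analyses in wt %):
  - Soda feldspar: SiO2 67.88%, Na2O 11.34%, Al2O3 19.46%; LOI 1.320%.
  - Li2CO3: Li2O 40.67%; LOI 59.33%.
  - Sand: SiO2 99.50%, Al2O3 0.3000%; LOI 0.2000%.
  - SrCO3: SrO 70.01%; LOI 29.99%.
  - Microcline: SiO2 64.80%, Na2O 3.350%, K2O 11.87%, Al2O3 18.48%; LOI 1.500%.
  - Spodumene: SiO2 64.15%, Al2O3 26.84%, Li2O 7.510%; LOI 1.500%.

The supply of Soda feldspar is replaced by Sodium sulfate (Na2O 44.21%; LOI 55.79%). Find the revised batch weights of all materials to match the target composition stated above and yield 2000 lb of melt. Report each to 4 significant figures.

The whole derivation runs at exact precision through the solve; values along the way are shown rounded off to 4 significant digits at each printed step. Every reported figure carries a single rounding. Derived quantities are recomputed at exact precision (six oxide percentages, glass mass, LOI, the totals, yield) using the weight values on 2000 lb of glass, as written in the problem or the answer.
Oxide mass targets, per 2000 lb melt:
  SiO2: 74.69% × 2000 = 1494 lb
  Na2O: 1.270% × 2000 = 25.40 lb
  SrO: 3.285% × 2000 = 65.70 lb
  K2O: 3.264% × 2000 = 65.28 lb
  Al2O3: 7.045% × 2000 = 140.9 lb
  Li2O: 10.45% × 2000 = 209.0 lb
Oxide-by-oxide audit per the reported batch figures, under the basis named above (each sum matches its target mass given rounding of the digits):
  SiO2: 1056·0.9950 + 550.0·0.6480 + 134.5·0.6415 = 1493 lb (target 1494 lb)
  Na2O: 15.78·0.4421 + 550.0·0.03350 = 25.40 lb (target 25.40 lb)
  SrO: 93.84·0.7001 = 65.70 lb (target 65.70 lb)
  K2O: 550.0·0.1187 = 65.28 lb (target 65.28 lb)
  Al2O3: 1056·0.003000 + 550.0·0.1848 + 134.5·0.2684 = 140.9 lb (target 140.9 lb)
  Li2O: 489.1·0.4067 + 134.5·0.07510 = 209.0 lb (target 209.0 lb)
Glass-mass closure: batch total minus LOI = 2000 lb (the targets, summed, come to 2000 lb; basis as stated: 2000 lb — rounding explains the deltas).
Total batch = Σ batch = 2339 lb; LOI loss = Σ batch·LOI = 339.5 lb; yield, glass over the total, = 85.49%.

Revised batch per 2000 lb melt:
  Sodium sulfate: 15.78 lb
  Li2CO3: 489.1 lb
  Sand: 1056 lb
  SrCO3: 93.84 lb
  Microcline: 550.0 lb
  Spodumene: 134.5 lb
Total batch = 2339 lb; LOI loss = 339.5 lb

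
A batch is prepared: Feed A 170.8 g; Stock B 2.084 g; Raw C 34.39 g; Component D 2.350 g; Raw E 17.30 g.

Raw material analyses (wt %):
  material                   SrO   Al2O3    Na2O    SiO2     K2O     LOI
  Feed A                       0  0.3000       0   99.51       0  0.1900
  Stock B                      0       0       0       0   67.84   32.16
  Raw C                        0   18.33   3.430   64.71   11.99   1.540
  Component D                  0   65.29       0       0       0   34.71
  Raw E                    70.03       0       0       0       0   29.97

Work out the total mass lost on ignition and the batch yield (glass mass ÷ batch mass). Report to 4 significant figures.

LOI loss = 7.525 g; glass = 219.4 g; yield = 96.68%

The intermediate values appear (rounded to 4 significant digits) within the worked lines — all arithmetic holds exact precision at every stage; a single rounding finalizes every reported value. The derived quantities, including five oxide percentages, totals, the yield, glass mass, LOI, are computed from the weighed amounts for 219.4 g of glass at exact precision as given in either problem or answer.
LOI of each material in turn:
  Feed A: 170.8 × 0.001900 = 0.3245 g
  Stock B: 2.084 × 0.3216 = 0.6702 g
  Raw C: 34.39 × 0.01540 = 0.5296 g
  Component D: 2.350 × 0.3471 = 0.8157 g
  Raw E: 17.30 × 0.2997 = 5.185 g
Total LOI = 7.525 g
Glass = batch − LOI = 226.9 − 7.525 = 219.4 g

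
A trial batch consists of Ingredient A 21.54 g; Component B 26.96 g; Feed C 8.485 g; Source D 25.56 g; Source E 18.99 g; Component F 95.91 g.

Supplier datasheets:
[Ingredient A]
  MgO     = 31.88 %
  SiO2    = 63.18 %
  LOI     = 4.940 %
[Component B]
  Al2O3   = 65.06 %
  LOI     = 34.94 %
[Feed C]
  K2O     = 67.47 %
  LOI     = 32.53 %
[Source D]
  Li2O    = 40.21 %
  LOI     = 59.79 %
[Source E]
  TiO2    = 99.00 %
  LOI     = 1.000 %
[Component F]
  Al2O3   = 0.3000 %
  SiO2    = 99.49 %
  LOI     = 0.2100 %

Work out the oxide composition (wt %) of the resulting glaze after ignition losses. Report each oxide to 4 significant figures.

Working values appear, rounded to four significant figures, as written — every computation maintains full float precision all the way through — each reported result carries a single rounding. The derived quantities, including LOI, the totals, the yield, six oxide percentages, glass mass, are rebuilt using the weight values on 168.5 g of glass in exact precision, as quoted within question or answer.
Oxide masses out of the charge:
  TiO2: 18.99·0.9900 = 18.80 g
  Li2O: 25.56·0.4021 = 10.28 g
  Al2O3: 26.96·0.6506 + 95.91·0.003000 = 17.83 g
  K2O: 8.485·0.6747 = 5.725 g
  MgO: 21.54·0.3188 = 6.867 g
  SiO2: 21.54·0.6318 + 95.91·0.9949 = 109.0 g
LOI: 21.54·0.04940 + 26.96·0.3494 + 8.485·0.3253 + 25.56·0.5979 + 18.99·0.01000 + 95.91·0.002100 = 28.92 g
Net of LOI, the glass mass = 197.4 − 28.92 = 168.5 g (the oxide masses sum to this)
oxide / glass × 100 gives the wt %

Glass mass = 168.5 g (batch 197.4 − LOI 28.92).
Composition: TiO2 11.16%, Li2O 6.099%, Al2O3 10.58%, K2O 3.397%, MgO 4.075%, SiO2 64.70%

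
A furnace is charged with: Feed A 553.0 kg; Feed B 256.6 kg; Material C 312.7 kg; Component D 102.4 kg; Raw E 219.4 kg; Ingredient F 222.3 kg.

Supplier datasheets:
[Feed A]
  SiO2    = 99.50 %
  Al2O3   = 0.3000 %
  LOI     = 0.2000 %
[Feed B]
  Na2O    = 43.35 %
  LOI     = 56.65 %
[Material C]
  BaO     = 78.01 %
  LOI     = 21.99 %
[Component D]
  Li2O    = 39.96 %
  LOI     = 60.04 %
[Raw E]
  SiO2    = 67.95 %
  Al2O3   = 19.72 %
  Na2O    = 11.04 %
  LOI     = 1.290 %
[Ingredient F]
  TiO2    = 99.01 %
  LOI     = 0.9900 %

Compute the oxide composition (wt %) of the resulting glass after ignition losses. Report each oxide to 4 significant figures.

Mid-chain values appear, rounded to 4 significant figures, in the working — each numeric step holds full precision throughout; exactly one rounding is applied to every reported value — all derived quantities (yield, ignition loss, net glass mass, six oxide percentages, totals) are re-derived in exact precision using the weight values at 1385 kg of glass, as quoted within problem or answer.
Per-oxide mass from batch:
  SiO2: 553.0·0.9950 + 219.4·0.6795 = 699.3 kg
  Al2O3: 553.0·0.003000 + 219.4·0.1972 = 44.92 kg
  Li2O: 102.4·0.3996 = 40.92 kg
  Na2O: 256.6·0.4335 + 219.4·0.1104 = 135.5 kg
  TiO2: 222.3·0.9901 = 220.1 kg
  BaO: 312.7·0.7801 = 243.9 kg
LOI: 553.0·0.002000 + 256.6·0.5665 + 312.7·0.2199 + 102.4·0.6004 + 219.4·0.01290 + 222.3·0.009900 = 281.7 kg
The glass mass, total less LOI, = 1666 − 281.7 = 1385 kg (= the summed oxide contributions)
oxide / glass × 100 gives the wt %

Glass mass = 1385 kg (batch 1666 − LOI 281.7).
Composition: SiO2 50.50%, Al2O3 3.244%, Li2O 2.955%, Na2O 9.783%, TiO2 15.90%, BaO 17.62%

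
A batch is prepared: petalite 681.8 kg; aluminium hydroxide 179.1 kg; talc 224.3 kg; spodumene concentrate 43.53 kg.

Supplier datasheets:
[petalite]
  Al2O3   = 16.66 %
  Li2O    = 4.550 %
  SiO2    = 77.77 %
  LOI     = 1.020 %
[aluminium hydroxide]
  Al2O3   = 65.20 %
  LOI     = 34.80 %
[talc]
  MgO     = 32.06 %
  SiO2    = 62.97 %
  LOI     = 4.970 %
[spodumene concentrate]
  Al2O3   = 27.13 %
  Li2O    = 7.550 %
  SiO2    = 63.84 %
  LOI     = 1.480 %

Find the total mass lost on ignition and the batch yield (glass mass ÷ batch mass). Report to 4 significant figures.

LOI loss = 81.07 kg; glass = 1048 kg; yield = 92.82%

Rounding to 4 significant digits applies to each intermediate as printed. Every computation maintains full precision through the solve. Every reported number receives exactly one rounding; derived quantities are recomputed starting from the weights per 1048 kg of glass in exact precision (ignition loss, totals, the yield, glass mass, four oxide percentages), as quoted within the problem or the answer.
LOI of each material in turn:
  petalite: 681.8 × 0.01020 = 6.954 kg
  aluminium hydroxide: 179.1 × 0.3480 = 62.33 kg
  talc: 224.3 × 0.04970 = 11.15 kg
  spodumene concentrate: 43.53 × 0.01480 = 0.6442 kg
Total LOI = 81.07 kg
Glass = batch − LOI = 1129 − 81.07 = 1048 kg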